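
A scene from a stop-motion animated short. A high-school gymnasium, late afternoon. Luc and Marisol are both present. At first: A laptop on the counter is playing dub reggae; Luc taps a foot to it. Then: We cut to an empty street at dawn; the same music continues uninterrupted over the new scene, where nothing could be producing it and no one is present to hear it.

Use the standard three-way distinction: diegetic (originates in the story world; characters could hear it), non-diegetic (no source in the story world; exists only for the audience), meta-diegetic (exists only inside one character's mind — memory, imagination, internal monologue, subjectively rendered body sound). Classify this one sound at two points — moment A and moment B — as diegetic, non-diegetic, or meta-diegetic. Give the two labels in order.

Moment A: a laptop is a real in-scene source and Luc reacts to it → diegetic.
Moment B: there is no longer any in-world source and no one can hear it — it has become underscore → non-diegetic.

diegetic, non-diegetic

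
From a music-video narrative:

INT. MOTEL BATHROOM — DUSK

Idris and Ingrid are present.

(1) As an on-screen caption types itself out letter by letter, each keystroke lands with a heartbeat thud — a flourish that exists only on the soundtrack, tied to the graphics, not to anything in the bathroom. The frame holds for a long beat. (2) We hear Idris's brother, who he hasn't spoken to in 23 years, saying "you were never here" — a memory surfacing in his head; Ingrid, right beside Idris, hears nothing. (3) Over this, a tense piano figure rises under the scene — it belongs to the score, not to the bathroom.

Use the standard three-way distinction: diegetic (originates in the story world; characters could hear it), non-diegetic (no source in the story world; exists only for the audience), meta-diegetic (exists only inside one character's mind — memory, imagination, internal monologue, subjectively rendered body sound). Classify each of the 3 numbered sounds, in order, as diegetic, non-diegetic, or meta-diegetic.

non-diegetic, meta-diegetic, non-diegetic

(1) is non-diegetic: it accompanies on-screen graphics, not anything inside the story world.
Sound (2): the voice is a memory playing only inside Idris's mind; Ingrid can't hear it, so meta-diegetic.
(3) nothing in the bathroom produces it and the characters don't hear it — pure soundtrack → non-diegetic.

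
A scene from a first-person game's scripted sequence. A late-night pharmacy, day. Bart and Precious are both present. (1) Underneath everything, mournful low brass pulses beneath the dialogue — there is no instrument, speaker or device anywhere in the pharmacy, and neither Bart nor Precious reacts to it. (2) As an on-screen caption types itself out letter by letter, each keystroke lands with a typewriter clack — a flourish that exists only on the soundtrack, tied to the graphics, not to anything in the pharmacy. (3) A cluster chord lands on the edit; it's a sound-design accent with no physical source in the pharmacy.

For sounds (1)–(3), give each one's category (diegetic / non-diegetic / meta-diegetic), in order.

(1) is non-diegetic: nothing in the pharmacy produces it and the characters don't hear it — pure soundtrack.
(2) is non-diegetic: sound married to a title/caption — outside the diegesis by definition.
Sound (3): nothing in the scene produces it; it's an accent added for the audience, so non-diegetic.

non-diegetic, non-diegetic, non-diegetic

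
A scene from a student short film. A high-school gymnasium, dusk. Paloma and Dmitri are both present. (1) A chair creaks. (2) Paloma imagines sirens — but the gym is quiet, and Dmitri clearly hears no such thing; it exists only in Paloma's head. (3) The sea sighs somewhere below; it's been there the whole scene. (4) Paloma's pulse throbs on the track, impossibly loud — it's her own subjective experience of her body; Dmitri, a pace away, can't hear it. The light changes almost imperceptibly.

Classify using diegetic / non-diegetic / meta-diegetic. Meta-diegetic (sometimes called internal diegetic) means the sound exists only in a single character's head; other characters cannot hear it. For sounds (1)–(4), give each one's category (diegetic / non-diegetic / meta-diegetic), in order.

Sound (1): the sound comes from a chair physically present in the location, so diegetic.
(2) is meta-diegetic: the sound is imagined by Paloma; nothing in the story world is producing it and Dmitri can't hear it.
(3) ambient/room sound belonging to the story's physical space → diegetic.
Sound (4): a subjective body sound — Paloma's private perception, inaudible to Dmitri, so meta-diegetic.

diegetic, meta-diegetic, diegetic, meta-diegetic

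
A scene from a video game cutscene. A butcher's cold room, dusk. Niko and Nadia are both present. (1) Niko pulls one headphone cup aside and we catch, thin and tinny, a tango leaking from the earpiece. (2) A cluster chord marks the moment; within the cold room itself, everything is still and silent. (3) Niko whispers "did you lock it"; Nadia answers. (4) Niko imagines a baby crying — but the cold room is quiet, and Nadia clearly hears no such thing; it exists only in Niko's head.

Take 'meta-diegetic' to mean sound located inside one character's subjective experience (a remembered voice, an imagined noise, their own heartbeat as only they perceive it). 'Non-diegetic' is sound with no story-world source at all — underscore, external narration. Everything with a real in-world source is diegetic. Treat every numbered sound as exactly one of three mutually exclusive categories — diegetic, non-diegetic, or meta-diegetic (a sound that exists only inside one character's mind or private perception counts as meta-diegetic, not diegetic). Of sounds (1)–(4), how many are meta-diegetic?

Sound (1): it's leaking from a physical pair of headphones in the scene, so diegetic.
Sound (2): an editorial stinger — it belongs to the cut, not the story world, so non-diegetic.
(3) is diegetic: Niko is a character speaking aloud in the scene.
(4) is meta-diegetic: the sound is imagined by Niko; nothing in the story world is producing it and Nadia can't hear it.
So 1 of the 4 is meta-diegetic: (4).

1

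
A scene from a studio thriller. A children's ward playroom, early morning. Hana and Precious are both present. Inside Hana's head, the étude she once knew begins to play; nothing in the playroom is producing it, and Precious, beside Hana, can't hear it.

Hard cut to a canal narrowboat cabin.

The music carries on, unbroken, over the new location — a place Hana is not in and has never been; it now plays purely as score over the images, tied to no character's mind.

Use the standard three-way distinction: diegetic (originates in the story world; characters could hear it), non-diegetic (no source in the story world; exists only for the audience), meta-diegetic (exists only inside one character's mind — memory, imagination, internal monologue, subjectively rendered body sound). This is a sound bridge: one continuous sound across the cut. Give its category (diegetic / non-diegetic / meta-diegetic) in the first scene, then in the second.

meta-diegetic, non-diegetic

Scene one: the music exists only inside Hana's mind; Precious can't hear it → meta-diegetic.
Scene two: it's detached from Hana entirely and plays over unrelated images with no in-world source — conventional underscore → non-diegetic.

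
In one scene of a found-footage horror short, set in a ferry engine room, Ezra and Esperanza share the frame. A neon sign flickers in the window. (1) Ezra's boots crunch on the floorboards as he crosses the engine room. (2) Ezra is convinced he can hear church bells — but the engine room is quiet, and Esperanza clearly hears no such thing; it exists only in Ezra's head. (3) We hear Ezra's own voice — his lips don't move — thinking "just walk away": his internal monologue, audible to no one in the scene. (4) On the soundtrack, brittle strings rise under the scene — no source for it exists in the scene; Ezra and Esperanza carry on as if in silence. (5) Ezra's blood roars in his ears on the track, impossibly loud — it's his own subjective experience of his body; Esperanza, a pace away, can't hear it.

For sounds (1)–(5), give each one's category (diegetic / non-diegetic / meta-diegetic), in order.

diegetic, meta-diegetic, meta-diegetic, non-diegetic, meta-diegetic

Sound (1): Ezra's footsteps are produced in the story world, so diegetic.
Sound (2): Ezra alone 'hears' it — an imagined sound, not present in the space, so meta-diegetic.
(3) it's Ezra's unspoken thought, heard only by the audience via his subjectivity → meta-diegetic.
(4) it has no source in the story world and no character can hear it — it's underscore → non-diegetic.
Sound (5): it's Ezra's internal bodily sensation rendered as sound; only Ezra 'hears' it, so meta-diegetic.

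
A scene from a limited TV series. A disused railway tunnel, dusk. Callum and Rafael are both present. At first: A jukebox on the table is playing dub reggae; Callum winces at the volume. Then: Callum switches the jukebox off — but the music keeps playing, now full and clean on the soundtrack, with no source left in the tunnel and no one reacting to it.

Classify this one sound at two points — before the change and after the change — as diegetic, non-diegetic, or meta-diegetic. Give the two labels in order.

Before the change: a jukebox is a real in-scene source and Callum reacts to it → diegetic.
After the change: there is no longer any in-world source and no one can hear it — it has become underscore → non-diegetic.

diegetic, non-diegetic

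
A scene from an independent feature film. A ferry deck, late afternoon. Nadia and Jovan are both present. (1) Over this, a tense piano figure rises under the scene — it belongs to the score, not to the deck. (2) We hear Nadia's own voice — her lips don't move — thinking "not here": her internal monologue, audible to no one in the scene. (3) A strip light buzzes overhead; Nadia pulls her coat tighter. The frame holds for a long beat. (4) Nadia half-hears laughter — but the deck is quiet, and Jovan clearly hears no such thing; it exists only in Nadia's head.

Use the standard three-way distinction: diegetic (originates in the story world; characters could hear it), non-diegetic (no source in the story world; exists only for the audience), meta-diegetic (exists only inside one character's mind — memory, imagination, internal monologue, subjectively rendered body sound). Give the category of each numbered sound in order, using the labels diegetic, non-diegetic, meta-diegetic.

(1) nothing in the deck produces it and the characters don't hear it — pure soundtrack → non-diegetic.
(2) is meta-diegetic: Nadia's thought-voice: a private mental sound no other character can hear.
(3) is diegetic: ambient/room sound belonging to the story's physical space.
(4) is meta-diegetic: Nadia alone 'hears' it — an imagined sound, not present in the space.

non-diegetic, meta-diegetic, diegetic, meta-diegetic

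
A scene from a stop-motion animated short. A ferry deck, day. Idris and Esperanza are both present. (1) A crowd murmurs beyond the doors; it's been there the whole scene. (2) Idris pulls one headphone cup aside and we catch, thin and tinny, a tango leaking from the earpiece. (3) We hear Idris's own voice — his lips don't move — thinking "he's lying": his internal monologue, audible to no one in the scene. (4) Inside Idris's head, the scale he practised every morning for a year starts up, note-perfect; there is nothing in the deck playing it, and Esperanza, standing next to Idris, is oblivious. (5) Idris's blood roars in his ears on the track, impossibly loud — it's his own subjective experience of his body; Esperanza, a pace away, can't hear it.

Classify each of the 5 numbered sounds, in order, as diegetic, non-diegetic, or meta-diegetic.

(1) is diegetic: ambient/room sound belonging to the story's physical space.
(2) is diegetic: the headphones are an on-screen source.
(3) is meta-diegetic: Idris's thought-voice: a private mental sound no other character can hear.
(4) is meta-diegetic: the music is a memory playing inside Idris's mind alone; no real-world source, Esperanza can't hear it.
Sound (5): a subjective body sound — Idris's private perception, inaudible to Esperanza, so meta-diegetic.

diegetic, diegetic, meta-diegetic, meta-diegetic, meta-diegetic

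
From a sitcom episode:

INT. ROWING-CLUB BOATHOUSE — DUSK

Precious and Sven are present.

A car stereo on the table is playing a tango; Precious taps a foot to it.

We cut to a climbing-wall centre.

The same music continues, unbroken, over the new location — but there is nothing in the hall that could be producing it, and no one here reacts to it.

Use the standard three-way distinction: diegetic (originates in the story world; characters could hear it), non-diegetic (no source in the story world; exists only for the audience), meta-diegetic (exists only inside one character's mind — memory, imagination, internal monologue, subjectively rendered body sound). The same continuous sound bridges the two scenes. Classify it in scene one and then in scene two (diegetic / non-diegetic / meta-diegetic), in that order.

Scene one: a car stereo is an on-screen source and Precious reacts to it → diegetic.
Scene two: there is no source in the hall and no one hears it — it's now underscore → non-diegetic.

diegetic, non-diegetic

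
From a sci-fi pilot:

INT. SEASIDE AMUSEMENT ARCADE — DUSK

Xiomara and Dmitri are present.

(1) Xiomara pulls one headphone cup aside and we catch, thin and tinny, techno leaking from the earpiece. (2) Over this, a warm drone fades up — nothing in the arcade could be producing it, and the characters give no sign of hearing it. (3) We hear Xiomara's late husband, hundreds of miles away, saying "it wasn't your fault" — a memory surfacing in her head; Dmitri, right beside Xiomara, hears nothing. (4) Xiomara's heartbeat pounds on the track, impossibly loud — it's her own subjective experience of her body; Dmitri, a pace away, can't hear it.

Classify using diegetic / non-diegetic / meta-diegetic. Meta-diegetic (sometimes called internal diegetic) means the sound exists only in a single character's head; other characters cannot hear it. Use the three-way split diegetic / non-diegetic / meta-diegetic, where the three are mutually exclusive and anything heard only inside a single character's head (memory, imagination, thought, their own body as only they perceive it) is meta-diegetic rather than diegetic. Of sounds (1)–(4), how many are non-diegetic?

1

(1) the earpiece is a real device on Xiomara's head — source music → diegetic.
Sound (2): it has no source in the story world and no character can hear it — it's underscore, so non-diegetic.
(3) is meta-diegetic: the voice is a memory playing only inside Xiomara's mind; Dmitri can't hear it.
(4) a subjective body sound — Xiomara's private perception, inaudible to Dmitri → meta-diegetic.
So 1 of the 4 is non-diegetic: (2).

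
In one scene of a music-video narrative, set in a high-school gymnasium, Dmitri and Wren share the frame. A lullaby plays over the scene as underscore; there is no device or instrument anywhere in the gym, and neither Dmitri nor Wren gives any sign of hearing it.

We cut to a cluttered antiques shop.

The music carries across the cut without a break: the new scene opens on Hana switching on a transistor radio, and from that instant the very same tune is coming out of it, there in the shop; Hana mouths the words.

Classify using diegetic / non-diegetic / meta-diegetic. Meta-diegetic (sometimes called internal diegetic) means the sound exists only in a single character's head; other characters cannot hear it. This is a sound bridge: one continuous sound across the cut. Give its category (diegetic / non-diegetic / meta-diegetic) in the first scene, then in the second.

Scene one: there's no in-world source anywhere and no character hears it — underscore for the audience only → non-diegetic.
Scene two: once Hana turns on a transistor radio, the music has a real source in the story world and Hana reacts to it → diegetic.

non-diegetic, diegetic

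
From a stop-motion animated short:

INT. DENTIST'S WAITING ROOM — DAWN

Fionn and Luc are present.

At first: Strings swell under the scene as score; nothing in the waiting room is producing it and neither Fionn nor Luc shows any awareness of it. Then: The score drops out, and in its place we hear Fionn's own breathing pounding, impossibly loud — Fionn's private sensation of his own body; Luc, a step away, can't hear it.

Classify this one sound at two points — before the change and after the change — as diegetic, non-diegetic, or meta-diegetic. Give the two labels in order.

non-diegetic, meta-diegetic

Before the change: underscore with no in-world source, inaudible to the characters → non-diegetic.
After the change: the body sound is Fionn's subjective perception alone — Luc can't hear it → meta-diegetic.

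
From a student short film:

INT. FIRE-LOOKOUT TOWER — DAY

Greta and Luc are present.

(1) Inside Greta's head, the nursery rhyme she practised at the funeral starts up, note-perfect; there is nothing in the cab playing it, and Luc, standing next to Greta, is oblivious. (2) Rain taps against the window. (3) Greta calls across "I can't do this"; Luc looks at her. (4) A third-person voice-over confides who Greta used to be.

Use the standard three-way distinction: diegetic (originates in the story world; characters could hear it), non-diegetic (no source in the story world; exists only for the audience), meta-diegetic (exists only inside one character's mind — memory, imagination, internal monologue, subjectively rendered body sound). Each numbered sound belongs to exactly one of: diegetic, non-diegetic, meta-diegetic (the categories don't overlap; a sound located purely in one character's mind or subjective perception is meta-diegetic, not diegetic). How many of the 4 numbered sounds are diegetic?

2

Sound (1): it lives in Greta's subjectivity, not in the cab, so meta-diegetic.
(2) it's the actual ambient sound of the location → diegetic.
(3) is diegetic: on-screen dialogue — Greta speaks and Luc is there to hear.
(4) is non-diegetic: external voice-over — not a character, not heard by anyone in the scene.
Diegetic: (2), (3) — that's 2.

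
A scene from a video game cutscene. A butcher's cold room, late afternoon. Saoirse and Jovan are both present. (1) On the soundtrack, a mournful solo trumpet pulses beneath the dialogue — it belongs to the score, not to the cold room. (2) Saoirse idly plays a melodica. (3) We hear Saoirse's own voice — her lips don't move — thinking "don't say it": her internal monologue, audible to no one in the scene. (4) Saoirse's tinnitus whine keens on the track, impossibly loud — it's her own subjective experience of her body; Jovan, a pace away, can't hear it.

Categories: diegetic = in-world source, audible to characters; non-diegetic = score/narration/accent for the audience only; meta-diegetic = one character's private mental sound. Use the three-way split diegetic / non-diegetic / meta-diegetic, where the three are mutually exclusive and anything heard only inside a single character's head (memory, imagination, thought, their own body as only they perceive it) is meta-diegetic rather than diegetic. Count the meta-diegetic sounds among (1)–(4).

2

Sound (1): nothing in the cold room produces it and the characters don't hear it — pure soundtrack, so non-diegetic.
Sound (2): a character is playing a melodica on screen, so diegetic.
(3) is meta-diegetic: Saoirse's thought-voice: a private mental sound no other character can hear.
(4) point-of-audition from inside Saoirse's body; not a sound in the room → meta-diegetic.
Meta-diegetic: (3), (4) — that's 2.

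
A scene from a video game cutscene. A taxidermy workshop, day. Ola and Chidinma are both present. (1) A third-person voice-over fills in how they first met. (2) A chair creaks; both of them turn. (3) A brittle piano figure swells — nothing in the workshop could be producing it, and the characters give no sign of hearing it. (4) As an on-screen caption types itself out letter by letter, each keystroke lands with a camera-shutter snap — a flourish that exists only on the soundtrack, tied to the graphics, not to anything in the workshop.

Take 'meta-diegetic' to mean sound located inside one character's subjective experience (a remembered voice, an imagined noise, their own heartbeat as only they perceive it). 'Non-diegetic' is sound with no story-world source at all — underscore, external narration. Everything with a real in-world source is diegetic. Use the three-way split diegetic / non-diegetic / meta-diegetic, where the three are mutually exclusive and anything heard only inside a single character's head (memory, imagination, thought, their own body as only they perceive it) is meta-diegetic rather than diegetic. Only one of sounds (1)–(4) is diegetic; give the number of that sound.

Sound (1): the narrator exists outside the story world, addressing only the audience, so non-diegetic.
(2) is diegetic: the sound comes from a chair physically present in the location.
(3) nothing in the workshop produces it and the characters don't hear it — pure soundtrack → non-diegetic.
(4) the caption isn't part of the story world, so neither is the sound tied to it → non-diegetic.
Only (2) is diegetic.

2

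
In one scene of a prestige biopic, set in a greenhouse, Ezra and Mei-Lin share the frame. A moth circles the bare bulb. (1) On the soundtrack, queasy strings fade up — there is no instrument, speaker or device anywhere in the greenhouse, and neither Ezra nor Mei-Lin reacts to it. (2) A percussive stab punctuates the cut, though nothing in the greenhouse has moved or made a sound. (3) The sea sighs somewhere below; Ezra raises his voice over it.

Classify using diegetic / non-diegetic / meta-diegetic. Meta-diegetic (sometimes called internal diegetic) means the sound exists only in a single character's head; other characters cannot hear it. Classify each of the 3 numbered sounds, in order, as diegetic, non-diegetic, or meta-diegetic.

non-diegetic, non-diegetic, diegetic

Sound (1): nothing in the greenhouse produces it and the characters don't hear it — pure soundtrack, so non-diegetic.
(2) is non-diegetic: an editorial stinger — it belongs to the cut, not the story world.
Sound (3): it's the actual ambient sound of the location, so diegetic.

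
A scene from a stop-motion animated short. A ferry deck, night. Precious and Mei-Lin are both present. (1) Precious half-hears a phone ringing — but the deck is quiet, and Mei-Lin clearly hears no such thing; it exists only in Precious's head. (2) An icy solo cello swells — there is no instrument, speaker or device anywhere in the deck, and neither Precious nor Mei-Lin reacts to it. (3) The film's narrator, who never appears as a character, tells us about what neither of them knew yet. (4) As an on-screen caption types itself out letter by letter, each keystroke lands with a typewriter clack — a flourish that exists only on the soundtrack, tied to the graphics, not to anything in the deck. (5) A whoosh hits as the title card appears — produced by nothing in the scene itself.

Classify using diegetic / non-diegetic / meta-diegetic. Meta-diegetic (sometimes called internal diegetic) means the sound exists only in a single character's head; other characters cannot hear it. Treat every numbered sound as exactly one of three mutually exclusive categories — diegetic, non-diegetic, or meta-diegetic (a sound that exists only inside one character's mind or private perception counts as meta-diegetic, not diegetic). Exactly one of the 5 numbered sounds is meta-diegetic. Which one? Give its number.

1

Sound (1): subjective to Precious: the deck is silent and Mei-Lin hears nothing, so meta-diegetic.
(2) is non-diegetic: score with no on-screen or off-screen source; it exists for the audience alone.
Sound (3): the narrator exists outside the story world, addressing only the audience, so non-diegetic.
Sound (4): the caption isn't part of the story world, so neither is the sound tied to it, so non-diegetic.
(5) is non-diegetic: nothing in the scene produces it; it's an accent added for the audience.
Only (1) is meta-diegetic.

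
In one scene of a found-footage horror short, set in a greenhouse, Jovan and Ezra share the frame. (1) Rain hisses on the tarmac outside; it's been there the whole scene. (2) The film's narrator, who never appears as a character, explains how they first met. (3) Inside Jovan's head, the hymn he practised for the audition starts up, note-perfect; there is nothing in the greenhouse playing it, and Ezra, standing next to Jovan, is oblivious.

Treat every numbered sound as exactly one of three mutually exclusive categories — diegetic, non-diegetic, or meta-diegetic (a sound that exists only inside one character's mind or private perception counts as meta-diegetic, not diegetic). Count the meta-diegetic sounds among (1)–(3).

1

Sound (1): ambient/room sound belonging to the story's physical space, so diegetic.
(2) is non-diegetic: external voice-over — not a character, not heard by anyone in the scene.
(3) is meta-diegetic: remembered music, private to Jovan — Ezra is oblivious because it isn't in the room.
So 1 of the 3 is meta-diegetic: (3).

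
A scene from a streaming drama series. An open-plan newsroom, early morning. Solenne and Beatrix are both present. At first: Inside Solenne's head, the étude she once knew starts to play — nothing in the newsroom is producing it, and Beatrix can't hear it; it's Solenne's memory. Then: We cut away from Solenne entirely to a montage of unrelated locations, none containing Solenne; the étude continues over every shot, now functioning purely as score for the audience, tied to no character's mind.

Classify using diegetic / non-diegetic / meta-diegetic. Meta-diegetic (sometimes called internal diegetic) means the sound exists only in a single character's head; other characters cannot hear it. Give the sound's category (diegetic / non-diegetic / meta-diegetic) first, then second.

meta-diegetic, non-diegetic

First: the music lives inside Solenne's mind alone; Beatrix can't hear it → meta-diegetic.
Second: once it plays over shots Solenne isn't in, detached from any character's subjectivity, it's conventional underscore → non-diegetic.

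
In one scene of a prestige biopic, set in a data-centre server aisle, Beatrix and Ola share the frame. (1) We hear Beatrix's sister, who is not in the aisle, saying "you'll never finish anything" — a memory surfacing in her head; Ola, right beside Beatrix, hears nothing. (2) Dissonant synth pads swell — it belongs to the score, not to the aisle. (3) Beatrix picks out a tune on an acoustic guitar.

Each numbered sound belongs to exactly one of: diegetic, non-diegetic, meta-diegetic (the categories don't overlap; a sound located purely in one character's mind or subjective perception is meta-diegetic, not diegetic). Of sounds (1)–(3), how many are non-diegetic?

(1) is meta-diegetic: a remembered line, private to Beatrix — not present in the room, not audible to Ola.
(2) it has no source in the story world and no character can hear it — it's underscore → non-diegetic.
Sound (3): a character is playing an acoustic guitar on screen, so diegetic.
Non-diegetic: (2) — that's 1.

1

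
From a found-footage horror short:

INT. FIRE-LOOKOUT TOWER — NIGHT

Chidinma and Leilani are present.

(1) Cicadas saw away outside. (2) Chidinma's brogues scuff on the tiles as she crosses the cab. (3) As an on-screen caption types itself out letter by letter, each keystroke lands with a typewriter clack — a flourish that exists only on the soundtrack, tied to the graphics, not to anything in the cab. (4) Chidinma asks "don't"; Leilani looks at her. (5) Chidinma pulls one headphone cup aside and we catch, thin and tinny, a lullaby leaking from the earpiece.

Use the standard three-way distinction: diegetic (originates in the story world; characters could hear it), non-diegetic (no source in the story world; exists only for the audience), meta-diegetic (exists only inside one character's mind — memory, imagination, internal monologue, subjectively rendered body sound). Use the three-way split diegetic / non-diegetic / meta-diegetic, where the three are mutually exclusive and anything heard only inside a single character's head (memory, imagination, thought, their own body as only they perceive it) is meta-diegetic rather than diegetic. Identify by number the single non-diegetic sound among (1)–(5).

(1) it's the actual ambient sound of the location → diegetic.
(2) is diegetic: Chidinma's footsteps are produced in the story world.
(3) is non-diegetic: sound married to a title/caption — outside the diegesis by definition.
Sound (4): Chidinma is a character speaking aloud in the scene, so diegetic.
(5) is diegetic: the earpiece is a real device on Chidinma's head — source music.
Only (3) is non-diegetic.

3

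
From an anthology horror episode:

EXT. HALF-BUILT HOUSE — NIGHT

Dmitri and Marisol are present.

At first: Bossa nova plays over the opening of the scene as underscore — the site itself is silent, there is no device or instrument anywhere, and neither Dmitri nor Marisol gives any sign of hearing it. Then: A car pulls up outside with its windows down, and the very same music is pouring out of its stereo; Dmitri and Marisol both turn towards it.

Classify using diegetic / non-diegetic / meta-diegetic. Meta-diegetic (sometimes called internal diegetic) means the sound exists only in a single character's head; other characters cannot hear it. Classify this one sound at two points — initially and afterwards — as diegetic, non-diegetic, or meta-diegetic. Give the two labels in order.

Initially: no in-world source exists and no character can hear it — underscore → non-diegetic.
Afterwards: the car stereo is now a real source in the story world and the characters hear it → diegetic.

non-diegetic, diegetic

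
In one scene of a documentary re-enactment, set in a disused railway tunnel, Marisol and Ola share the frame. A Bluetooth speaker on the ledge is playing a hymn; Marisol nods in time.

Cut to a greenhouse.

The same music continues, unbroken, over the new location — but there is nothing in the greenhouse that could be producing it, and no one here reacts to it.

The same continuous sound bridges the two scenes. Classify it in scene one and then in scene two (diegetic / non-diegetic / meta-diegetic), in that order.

Scene one: a Bluetooth speaker is an on-screen source and Marisol reacts to it → diegetic.
Scene two: there is no source in the greenhouse and no one hears it — it's now underscore → non-diegetic.

diegetic, non-diegetic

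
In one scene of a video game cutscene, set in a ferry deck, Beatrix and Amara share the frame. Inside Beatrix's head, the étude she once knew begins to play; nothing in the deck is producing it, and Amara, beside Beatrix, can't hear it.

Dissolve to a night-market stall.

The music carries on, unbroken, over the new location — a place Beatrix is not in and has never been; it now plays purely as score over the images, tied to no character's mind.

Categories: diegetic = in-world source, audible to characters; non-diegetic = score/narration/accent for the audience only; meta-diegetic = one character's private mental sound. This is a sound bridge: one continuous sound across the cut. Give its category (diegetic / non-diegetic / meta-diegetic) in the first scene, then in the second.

meta-diegetic, non-diegetic

Scene one: the music exists only inside Beatrix's mind; Amara can't hear it → meta-diegetic.
Scene two: it's detached from Beatrix entirely and plays over unrelated images with no in-world source — conventional underscore → non-diegetic.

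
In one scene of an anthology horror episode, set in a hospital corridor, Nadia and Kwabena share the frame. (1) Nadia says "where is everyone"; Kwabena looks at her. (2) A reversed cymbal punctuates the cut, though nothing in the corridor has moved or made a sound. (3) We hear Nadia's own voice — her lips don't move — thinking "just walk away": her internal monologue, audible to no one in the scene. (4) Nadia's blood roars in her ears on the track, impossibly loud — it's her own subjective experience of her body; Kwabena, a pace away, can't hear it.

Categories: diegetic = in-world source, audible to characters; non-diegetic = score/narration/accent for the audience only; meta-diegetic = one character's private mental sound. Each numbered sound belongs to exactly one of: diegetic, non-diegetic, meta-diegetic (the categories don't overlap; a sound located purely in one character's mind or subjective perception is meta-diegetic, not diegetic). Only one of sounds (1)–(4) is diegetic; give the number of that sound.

(1) on-screen dialogue — Nadia speaks and Kwabena is there to hear → diegetic.
Sound (2): nothing in the scene produces it; it's an accent added for the audience, so non-diegetic.
(3) is meta-diegetic: it's Nadia's unspoken thought, heard only by the audience via her subjectivity.
Sound (4): point-of-audition from inside Nadia's body; not a sound in the room, so meta-diegetic.
Only (1) is diegetic.

1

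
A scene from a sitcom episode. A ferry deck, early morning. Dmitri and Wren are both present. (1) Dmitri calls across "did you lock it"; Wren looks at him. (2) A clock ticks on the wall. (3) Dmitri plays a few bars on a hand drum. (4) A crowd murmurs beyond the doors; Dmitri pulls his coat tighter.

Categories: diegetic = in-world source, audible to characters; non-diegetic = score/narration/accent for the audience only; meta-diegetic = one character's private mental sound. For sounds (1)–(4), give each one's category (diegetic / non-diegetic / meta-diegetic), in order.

Sound (1): on-screen dialogue — Dmitri speaks and Wren is there to hear, so diegetic.
(2) an in-world source (a clock); characters could hear it → diegetic.
(3) Dmitri is producing the music live, in the story world → diegetic.
Sound (4): ambient/room sound belonging to the story's physical space, so diegetic.

diegetic, diegetic, diegetic, diegetic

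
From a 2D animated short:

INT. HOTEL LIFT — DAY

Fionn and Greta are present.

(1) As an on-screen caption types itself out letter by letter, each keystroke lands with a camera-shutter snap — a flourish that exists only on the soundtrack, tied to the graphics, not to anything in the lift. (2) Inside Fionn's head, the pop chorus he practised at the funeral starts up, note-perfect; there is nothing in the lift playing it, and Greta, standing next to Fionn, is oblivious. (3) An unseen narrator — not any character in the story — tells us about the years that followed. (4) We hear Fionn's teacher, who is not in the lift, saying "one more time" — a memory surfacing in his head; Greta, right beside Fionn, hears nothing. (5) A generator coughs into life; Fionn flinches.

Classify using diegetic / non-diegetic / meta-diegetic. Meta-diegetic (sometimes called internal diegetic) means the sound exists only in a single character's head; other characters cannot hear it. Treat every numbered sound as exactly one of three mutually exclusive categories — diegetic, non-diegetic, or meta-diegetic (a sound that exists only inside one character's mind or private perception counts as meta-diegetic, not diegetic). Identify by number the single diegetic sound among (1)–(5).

(1) sound married to a title/caption — outside the diegesis by definition → non-diegetic.
(2) remembered music, private to Fionn — Greta is oblivious because it isn't in the room → meta-diegetic.
(3) is non-diegetic: commentary laid over the scene from outside the fiction.
(4) is meta-diegetic: a remembered line, private to Fionn — not present in the room, not audible to Greta.
(5) is diegetic: the sound comes from a generator physically present in the location.
Only (5) is diegetic.

5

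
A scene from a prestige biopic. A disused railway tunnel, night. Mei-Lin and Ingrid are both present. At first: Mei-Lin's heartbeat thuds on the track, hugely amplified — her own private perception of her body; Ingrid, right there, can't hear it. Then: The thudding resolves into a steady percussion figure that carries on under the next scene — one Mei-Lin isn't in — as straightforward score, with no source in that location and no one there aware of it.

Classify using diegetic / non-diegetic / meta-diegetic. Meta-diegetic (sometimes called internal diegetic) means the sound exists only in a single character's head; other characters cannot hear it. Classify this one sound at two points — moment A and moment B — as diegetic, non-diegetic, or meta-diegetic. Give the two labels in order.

meta-diegetic, non-diegetic

Moment A: it's Mei-Lin's subjective body sound, inaudible to Ingrid → meta-diegetic.
Moment B: detached from Mei-Lin and playing as sourceless score over a scene she isn't in — for the audience only → non-diegetic.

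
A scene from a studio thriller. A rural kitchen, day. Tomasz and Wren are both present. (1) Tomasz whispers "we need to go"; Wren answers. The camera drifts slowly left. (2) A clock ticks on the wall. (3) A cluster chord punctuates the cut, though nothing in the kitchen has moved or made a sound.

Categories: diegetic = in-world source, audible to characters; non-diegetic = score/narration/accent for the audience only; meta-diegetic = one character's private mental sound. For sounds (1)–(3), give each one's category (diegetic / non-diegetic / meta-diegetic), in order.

diegetic, diegetic, non-diegetic

(1) is diegetic: spoken by a character present in the story world.
(2) a clock is a real object/event in the scene's world → diegetic.
(3) an editorial stinger — it belongs to the cut, not the story world → non-diegetic.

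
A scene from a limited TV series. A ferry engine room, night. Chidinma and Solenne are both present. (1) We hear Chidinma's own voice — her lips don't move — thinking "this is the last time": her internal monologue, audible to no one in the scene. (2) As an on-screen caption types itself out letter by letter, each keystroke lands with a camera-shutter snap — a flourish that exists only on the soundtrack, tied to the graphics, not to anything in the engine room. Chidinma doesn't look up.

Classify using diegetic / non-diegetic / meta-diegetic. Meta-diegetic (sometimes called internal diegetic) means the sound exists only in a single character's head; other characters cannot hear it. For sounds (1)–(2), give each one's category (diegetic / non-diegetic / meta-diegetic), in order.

(1) Chidinma's thought-voice: a private mental sound no other character can hear → meta-diegetic.
(2) the caption isn't part of the story world, so neither is the sound tied to it → non-diegetic.

meta-diegetic, non-diegetic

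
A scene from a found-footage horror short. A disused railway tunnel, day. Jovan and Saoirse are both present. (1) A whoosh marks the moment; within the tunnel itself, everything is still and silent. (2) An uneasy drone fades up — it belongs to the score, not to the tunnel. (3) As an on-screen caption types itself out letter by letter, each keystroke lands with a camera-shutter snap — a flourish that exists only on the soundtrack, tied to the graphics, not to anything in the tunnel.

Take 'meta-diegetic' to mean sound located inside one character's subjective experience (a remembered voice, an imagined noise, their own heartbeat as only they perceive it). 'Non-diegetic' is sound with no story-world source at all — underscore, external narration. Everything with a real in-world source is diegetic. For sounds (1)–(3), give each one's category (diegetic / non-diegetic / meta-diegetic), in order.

Sound (1): an editorial stinger — it belongs to the cut, not the story world, so non-diegetic.
Sound (2): score with no on-screen or off-screen source; it exists for the audience alone, so non-diegetic.
(3) is non-diegetic: the caption isn't part of the story world, so neither is the sound tied to it.

non-diegetic, non-diegetic, non-diegetic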